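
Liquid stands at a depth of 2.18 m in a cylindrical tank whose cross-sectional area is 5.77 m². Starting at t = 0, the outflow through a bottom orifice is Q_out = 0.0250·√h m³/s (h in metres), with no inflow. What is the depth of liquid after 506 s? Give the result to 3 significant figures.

0.145 m

A dh/dt = −Q_out = −0.0250 √h.
Separate and integrate: 2(√h − √h₀) = −(0.0250/A) t.
√h = √2.18 − 0.0250·506/(2·5.77) = 1.4765 − 1.0962 = 0.38030.
h = 0.38030² = 0.14462 m.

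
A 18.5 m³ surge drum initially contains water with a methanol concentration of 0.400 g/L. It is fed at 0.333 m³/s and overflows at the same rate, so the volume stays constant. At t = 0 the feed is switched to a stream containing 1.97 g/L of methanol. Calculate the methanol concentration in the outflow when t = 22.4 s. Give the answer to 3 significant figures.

Accumulation = in − out for the solute gives V dC/dt = Q(C_in − C).
Time constant τ = V/Q = 18.5/0.333 = 55.556 s.
C approaches C_in exponentially: C(t) = C_in + (C₀ − C_in) e^(−t/τ).
C(22.4) = 1.97 + (0.400 − 1.97)·e^(−22.4/55.556) = 1.97 + (-1.5700)·0.66818 = 0.92096 g/L.

0.921 g/L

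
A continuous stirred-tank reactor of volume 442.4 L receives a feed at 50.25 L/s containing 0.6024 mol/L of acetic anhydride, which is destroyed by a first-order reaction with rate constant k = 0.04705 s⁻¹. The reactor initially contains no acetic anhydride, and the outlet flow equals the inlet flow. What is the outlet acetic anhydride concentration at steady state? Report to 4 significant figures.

Species balance: V dC/dt = Q C_in − Q C − k V C.
At steady state: 0 = Q C_in − (Q + kV) C_ss, so C_ss = Q C_in/(Q + kV).
C_ss = 50.25·0.6024/(50.25 + 0.04705·442.4) = 30.2706/71.0649 = 0.425957 mol/L.

0.4260 mol/L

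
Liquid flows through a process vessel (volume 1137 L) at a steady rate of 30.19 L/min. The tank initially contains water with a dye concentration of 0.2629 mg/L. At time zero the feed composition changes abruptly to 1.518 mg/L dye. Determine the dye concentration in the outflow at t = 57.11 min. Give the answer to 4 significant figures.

Species balance on the tank: V dC/dt = Q(C_in − C).
Rewrite as dC/dt + C/τ = C_in/τ, τ = V/Q = 37.6615 min.
C approaches C_in exponentially: C(t) = C_in + (C₀ − C_in) e^(−t/τ).
C(57.11) = 1.518 + (0.2629 − 1.518)·e^(−57.11/37.6615) = 1.518 + (-1.25510)·0.219500 = 1.24251 mg/L.

1.243 mg/L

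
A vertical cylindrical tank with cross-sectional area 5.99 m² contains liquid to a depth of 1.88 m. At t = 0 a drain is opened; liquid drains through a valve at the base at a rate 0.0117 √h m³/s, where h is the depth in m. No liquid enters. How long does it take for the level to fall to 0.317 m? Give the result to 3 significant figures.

827 s

With no inflow, A dh/dt = −0.0117 √h.
∫ h^(−1/2) dh = −(0.0117/A) ∫ dt, giving 2√h = 2√h₀ − (0.0117/A) t.
t = 2A(√h₀ − √h)/0.0117 = 2·5.99·(√1.88 − √0.317)/0.0117
  = 11.980 × (1.3711 − 0.56303) / 0.0117 = 827.44 s.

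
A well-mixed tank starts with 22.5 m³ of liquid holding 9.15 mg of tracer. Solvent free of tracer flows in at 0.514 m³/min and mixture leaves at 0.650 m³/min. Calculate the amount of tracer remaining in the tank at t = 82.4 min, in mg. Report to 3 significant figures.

Total volume: dV/dt = Q_in − Q_out = -0.13600 m³/min, so V(t) = 22.5 − 0.13600 t and V(82.4) = 11.294 m³.
Species balance (pure solvent in): dm/dt = −Q_out · m/V(t).
Separate: dm/m = −Q_out dt/V(t) ⇒ ln(m/m₀) = −(Q_out/(Q_in−Q_out)) ln(V/V₀).
m = m₀ (V₀/V)^(Q_out/(Q_in−Q_out)) = 9.15 × (22.5/11.294)^(-4.7794) = 0.33939 mg.

0.339 mg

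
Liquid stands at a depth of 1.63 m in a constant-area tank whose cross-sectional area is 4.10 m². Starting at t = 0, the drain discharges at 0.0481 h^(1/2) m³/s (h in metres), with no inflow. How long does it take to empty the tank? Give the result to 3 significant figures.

218 s

Mass balance (ρ constant): A dh/dt = −0.0481 √h.
∫ h^(−1/2) dh = −(0.0481/A) ∫ dt, giving 2√h = 2√h₀ − (0.0481/A) t.
Set h = 0: 2√h₀ = (0.0481/A) t_empty ⇒ t_empty = 2A√h₀/0.0481.
t_empty = 2·4.10·√1.63/0.0481 = 8.2000·1.2767/0.0481 = 217.65 s.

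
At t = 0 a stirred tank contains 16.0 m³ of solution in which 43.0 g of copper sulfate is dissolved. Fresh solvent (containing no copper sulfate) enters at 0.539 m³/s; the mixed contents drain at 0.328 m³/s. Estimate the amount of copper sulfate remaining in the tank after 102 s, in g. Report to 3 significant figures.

Total volume: dV/dt = Q_in − Q_out = 0.21100 m³/s, so V(t) = 16.0 + 0.21100 t and V(102) = 37.522 m³.
Species balance (pure solvent in): dm/dt = −Q_out · m/V(t).
dm/m = −Q_out dt/(V₀ + 0.21100 t); integrating gives ln(m/m₀) = −(Q_out/(Q_in−Q_out)) ln(V/V₀).
m = m₀ (V₀/V)^(Q_out/(Q_in−Q_out)) = 43.0 × (16.0/37.522)^(1.5545) = 11.430 g.

11.4 g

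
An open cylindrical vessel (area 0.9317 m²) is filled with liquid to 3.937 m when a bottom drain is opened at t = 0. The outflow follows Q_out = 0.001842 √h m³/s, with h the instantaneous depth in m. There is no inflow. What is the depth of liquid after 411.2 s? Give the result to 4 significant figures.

2.489 m

Accumulation of liquid (constant cross-section A): A dh/dt = −0.001842 √h.
∫ h^(−1/2) dh = −(0.001842/A) ∫ dt, giving 2√h = 2√h₀ − (0.001842/A) t.
√h = √3.937 − 0.001842·411.2/(2·0.9317) = 1.98419 − 0.406478 = 1.57771.
h = 1.57771² = 2.48917 m.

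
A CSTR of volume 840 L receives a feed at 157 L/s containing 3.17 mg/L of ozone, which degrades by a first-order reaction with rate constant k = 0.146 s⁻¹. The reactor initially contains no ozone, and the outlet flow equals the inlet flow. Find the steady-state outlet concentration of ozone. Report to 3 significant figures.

1.78 mg/L

Accumulation = in − out − consumed: V dC/dt = Q C_in − Q C − k V C.
Steady state (dC/dt = 0): C_ss = Q C_in/(Q + kV) = C_in/(1 + kV/Q).
C_ss = 157·3.17/(157 + 0.146·840) = 497.69/279.64 = 1.7798 mg/L.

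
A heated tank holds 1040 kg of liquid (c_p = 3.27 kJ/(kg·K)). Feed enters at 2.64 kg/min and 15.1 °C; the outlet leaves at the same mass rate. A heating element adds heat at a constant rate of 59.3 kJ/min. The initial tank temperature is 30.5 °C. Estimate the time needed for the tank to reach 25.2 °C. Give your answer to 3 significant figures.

First-law balance (no shaft work): M c_p dT/dt = ṁ c_p (T_in − T) + 59.3.
τ = M/ṁ = 393.94 min; T_ss = T_in + Q̇/(ṁ c_p) = 21.969 °C.
T(t) = T_ss + (T₀ − T_ss) e^(−t/τ). Set T = 25.2:
e^(−t/τ) = (25.2 − 21.969)/(30.5 − 21.969) = 0.37873
t = −393.94 · ln(0.37873) = 382.49 min.

382 min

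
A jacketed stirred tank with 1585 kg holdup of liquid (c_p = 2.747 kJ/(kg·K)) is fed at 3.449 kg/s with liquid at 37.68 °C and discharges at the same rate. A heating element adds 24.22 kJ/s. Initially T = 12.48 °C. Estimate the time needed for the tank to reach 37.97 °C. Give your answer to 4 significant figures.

M c_p dT/dt = ṁ c_p (T_in − T) + Q̇.
τ = M/ṁ = 459.553 s; T_ss = T_in + Q̇/(ṁ c_p) = 40.2364 °C.
T(t) = T_ss + (T₀ − T_ss) e^(−t/τ). Set T = 37.97:
e^(−t/τ) = (37.97 − 40.2364)/(12.48 − 40.2364) = 0.0816520
t = −459.553 · ln(0.0816520) = 1151.31 s.

1151 s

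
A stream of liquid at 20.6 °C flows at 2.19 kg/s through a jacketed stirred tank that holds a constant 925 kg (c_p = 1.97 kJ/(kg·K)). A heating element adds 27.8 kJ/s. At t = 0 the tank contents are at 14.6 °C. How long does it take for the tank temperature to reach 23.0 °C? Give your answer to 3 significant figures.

475 s

First-law balance (no shaft work): M c_p dT/dt = ṁ c_p (T_in − T) + 27.8.
τ = M/ṁ = 422.37 s; T_ss = T_in + Q̇/(ṁ c_p) = 27.044 °C.
T(t) = T_ss + (T₀ − T_ss) e^(−t/τ). Set T = 23.0:
e^(−t/τ) = (23.0 − 27.044)/(14.6 − 27.044) = 0.32496
t = −422.37 · ln(0.32496) = 474.77 s.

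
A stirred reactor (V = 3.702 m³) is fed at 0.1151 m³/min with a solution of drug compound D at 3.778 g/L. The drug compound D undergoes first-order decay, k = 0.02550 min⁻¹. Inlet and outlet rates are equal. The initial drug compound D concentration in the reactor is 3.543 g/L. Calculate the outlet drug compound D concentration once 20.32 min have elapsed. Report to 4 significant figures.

Accumulation = in − out − consumed: V dC/dt = Q C_in − Q C − k V C.
This is linear with rate a = Q/V + k = 0.0565913 min⁻¹.
C_ss = Q C_in/(Q + kV) = 2.07564 g/L; C(t) = C_ss + (C₀ − C_ss) e^(−a t).
C(20.32) = 2.07564 + (1.46736)·e^(−0.0565913·20.32) = 2.07564 + (1.46736)·0.316657 = 2.54029 g/L.

2.540 g/L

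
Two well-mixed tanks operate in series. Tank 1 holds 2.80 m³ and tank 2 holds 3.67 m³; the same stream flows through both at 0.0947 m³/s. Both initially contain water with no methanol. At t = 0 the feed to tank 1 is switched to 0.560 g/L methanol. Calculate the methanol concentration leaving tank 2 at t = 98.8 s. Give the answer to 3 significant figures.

0.439 g/L

Species balance on tank i: dCᵢ/dt = (Cᵢ₋₁ − Cᵢ)/τᵢ with τᵢ = Vᵢ/Q.
τ₁ = 2.80/0.0947 = 29.567 s; τ₂ = 3.67/0.0947 = 38.754 s.
Tank 1: C₁ = C_in(1 − e^(−t/τ₁)). Tank 2 (τ₁ ≠ τ₂): C₂ = C_in[1 − (τ₁ e^(−t/τ₁) − τ₂ e^(−t/τ₂))/(τ₁ − τ₂)].
At t = 98.8: e^(−t/τ₁) = 0.035382, e^(−t/τ₂) = 0.078127.
C₂ = 0.560·[1 − (29.567·0.035382 − 38.754·0.078127)/(-9.1869)] = 0.560·0.78430 = 0.43921 g/L.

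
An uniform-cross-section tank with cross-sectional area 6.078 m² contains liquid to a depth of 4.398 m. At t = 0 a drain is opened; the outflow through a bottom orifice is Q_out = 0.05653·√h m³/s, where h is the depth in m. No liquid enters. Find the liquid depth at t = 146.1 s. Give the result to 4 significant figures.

2.010 m

Unsteady balance on liquid volume: A dh/dt = −0.05653 √h.
This is separable: 2 d(√h)/dt = −0.05653/A, so √h = √h₀ − (0.05653/(2A)) t.
√h = √4.398 − 0.05653·146.1/(2·6.078) = 2.09714 − 0.679420 = 1.41772.
h = 1.41772² = 2.00993 m.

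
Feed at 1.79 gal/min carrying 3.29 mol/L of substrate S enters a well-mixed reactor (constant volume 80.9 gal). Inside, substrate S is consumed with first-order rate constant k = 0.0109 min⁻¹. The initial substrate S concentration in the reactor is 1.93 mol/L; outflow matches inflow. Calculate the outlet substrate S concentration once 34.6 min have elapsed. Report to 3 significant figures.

2.12 mol/L

V dC/dt = Q(C_in − C) − k V C.
dC/dt = (Q/V) C_in − (Q/V + k) C; effective rate a = Q/V + k = 0.022126 + 0.0109 = 0.033026 min⁻¹.
C_ss = Q C_in/(Q + kV) = 2.2042 mol/L; C(t) = C_ss + (C₀ − C_ss) e^(−a t).
C(34.6) = 2.2042 + (-0.27416)·e^(−0.033026·34.6) = 2.2042 + (-0.27416)·0.31896 = 2.1167 mol/L.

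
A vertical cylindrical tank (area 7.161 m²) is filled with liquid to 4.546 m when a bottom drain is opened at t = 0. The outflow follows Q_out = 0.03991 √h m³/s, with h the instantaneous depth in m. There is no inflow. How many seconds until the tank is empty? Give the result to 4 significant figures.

With no inflow, A dh/dt = −0.03991 √h.
Separate and integrate: 2(√h − √h₀) = −(0.03991/A) t.
Set h = 0: 2√h₀ = (0.03991/A) t_empty ⇒ t_empty = 2A√h₀/0.03991.
t_empty = 2·7.161·√4.546/0.03991 = 14.3220·2.13214/0.03991 = 765.133 s.

765.1 s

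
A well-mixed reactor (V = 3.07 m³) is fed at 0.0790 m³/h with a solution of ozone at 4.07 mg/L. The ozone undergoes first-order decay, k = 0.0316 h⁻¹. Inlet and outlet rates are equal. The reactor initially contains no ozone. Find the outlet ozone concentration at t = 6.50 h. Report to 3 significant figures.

0.568 mg/L

V dC/dt = Q(C_in − C) − k V C.
dC/dt = (Q/V) C_in − (Q/V + k) C; effective rate a = Q/V + k = 0.025733 + 0.0316 = 0.057333 h⁻¹.
C_ss = Q C_in/(Q + kV) = 1.8268 mg/L; C(t) = C_ss + (C₀ − C_ss) e^(−a t).
C(6.50) = 1.8268 + (-1.8268)·e^(−0.057333·6.50) = 1.8268 + (-1.8268)·0.68890 = 0.56831 mg/L.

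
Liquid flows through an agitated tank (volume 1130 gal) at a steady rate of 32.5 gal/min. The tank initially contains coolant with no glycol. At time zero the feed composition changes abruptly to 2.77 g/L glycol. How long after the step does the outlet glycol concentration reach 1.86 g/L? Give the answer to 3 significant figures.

38.7 min

Species balance: V dC/dt = Q(C_in − C) ⇒ τ = V/Q = 34.769 min.
C(t) = C_in + (C₀ − C_in) e^(−t/τ). Set C = 1.86 and solve for t:
e^(−t/τ) = (C − C_in)/(C₀ − C_in) = (1.86 − 2.77)/(0 − 2.77) = 0.32852
t = −τ ln(…) = 34.769 × 1.1132 = 38.704 min.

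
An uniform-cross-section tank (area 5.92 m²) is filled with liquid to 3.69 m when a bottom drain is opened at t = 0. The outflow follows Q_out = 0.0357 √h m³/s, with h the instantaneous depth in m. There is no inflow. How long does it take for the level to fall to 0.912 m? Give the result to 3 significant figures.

320 s

A dh/dt = −Q_out = −0.0357 √h.
Separate and integrate: 2(√h − √h₀) = −(0.0357/A) t.
t = 2A(√h₀ − √h)/0.0357 = 2·5.92·(√3.69 − √0.912)/0.0357
  = 11.840 × (1.9209 − 0.95499) / 0.0357 = 320.36 s.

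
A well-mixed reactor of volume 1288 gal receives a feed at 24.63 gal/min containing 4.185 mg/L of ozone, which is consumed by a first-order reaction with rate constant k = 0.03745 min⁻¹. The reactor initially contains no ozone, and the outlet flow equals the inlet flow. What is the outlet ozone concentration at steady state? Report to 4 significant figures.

1.415 mg/L

V dC/dt = Q(C_in − C) − k V C.
Steady state (dC/dt = 0): C_ss = Q C_in/(Q + kV) = C_in/(1 + kV/Q).
C_ss = 24.63·4.185/(24.63 + 0.03745·1288) = 103.077/72.8656 = 1.41461 mg/L.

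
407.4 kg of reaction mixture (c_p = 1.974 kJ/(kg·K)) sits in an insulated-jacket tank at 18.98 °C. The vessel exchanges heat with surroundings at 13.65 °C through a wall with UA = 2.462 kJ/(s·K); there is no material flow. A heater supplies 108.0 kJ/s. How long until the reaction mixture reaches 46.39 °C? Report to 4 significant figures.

405.8 s

M c_p dT/dt = −UA(T − T_amb) + Q̇.
τ = M c_p/UA = 326.648 s; T_ss = T_amb + Q̇/UA = 13.65 + 108.0/2.462 = 57.5168 °C.
T(t) = T_ss + (T₀ − T_ss)e^(−t/τ); set T = 46.39:
t = −τ ln[(T − T_ss)/(T₀ − T_ss)] = −326.648 · ln(0.288731) = 405.781 s.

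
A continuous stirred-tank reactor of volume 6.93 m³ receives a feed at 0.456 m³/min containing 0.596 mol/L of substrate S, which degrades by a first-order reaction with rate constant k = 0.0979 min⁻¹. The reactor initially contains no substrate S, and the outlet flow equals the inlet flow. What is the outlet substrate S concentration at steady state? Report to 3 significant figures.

Accumulation = in − out − consumed: V dC/dt = Q C_in − Q C − k V C.
At steady state: 0 = Q C_in − (Q + kV) C_ss, so C_ss = Q C_in/(Q + kV).
C_ss = 0.456·0.596/(0.456 + 0.0979·6.93) = 0.27178/1.1344 = 0.23957 mol/L.

0.240 mol/L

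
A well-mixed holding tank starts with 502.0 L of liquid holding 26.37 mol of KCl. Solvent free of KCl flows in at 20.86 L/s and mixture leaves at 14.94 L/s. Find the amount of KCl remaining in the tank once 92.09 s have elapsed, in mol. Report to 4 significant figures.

4.124 mol

Total volume: dV/dt = Q_in − Q_out = 5.92000 L/s, so V(t) = 502.0 + 5.92000 t and V(92.09) = 1047.17 L.
No KCl enters, so dm/dt = −Q_out · (m/V).
dm/m = −Q_out dt/(V₀ + 5.92000 t); integrating gives ln(m/m₀) = −(Q_out/(Q_in−Q_out)) ln(V/V₀).
m = m₀ (V₀/V)^(Q_out/(Q_in−Q_out)) = 26.37 × (502.0/1047.17)^(2.52365) = 4.12356 mol.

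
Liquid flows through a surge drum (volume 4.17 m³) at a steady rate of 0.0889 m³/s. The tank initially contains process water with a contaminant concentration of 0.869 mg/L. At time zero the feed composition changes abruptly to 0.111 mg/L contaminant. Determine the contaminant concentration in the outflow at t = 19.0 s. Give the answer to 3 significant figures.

0.617 mg/L

Transient balance on the dissolved component: V dC/dt = Q(C_in − C).
Rewrite as dC/dt + C/τ = C_in/τ, τ = V/Q = 46.907 s.
This is linear first-order; C(t) = C_in + (C₀ − C_in) e^(−t/τ).
C(19.0) = 0.111 + (0.869 − 0.111)·e^(−19.0/46.907) = 0.111 + (0.75800)·0.66694 = 0.61654 mg/L.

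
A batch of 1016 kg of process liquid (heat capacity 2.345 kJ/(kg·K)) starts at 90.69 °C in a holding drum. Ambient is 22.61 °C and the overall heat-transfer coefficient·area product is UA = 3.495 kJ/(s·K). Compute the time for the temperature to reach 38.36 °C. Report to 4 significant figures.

First-law balance (no shaft work): M c_p dT/dt = −UA(T − T_amb).
τ = M c_p/UA = 681.694 s; T_ss = T_amb = 22.6100 °C.
T(t) = T_ss + (T₀ − T_ss)e^(−t/τ); set T = 38.36:
t = −τ ln[(T − T_ss)/(T₀ − T_ss)] = −681.694 · ln(0.231345) = 997.893 s.

997.9 s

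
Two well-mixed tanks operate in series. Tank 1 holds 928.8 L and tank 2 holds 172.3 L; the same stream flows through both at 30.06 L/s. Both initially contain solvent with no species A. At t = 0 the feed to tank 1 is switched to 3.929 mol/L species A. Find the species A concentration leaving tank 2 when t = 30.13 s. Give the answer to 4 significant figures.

Time constants: τᵢ = Vᵢ/Q for each well-mixed tank.
τ₁ = 928.8/30.06 = 30.8982 s; τ₂ = 172.3/30.06 = 5.73187 s.
Tank 1: C₁ = C_in(1 − e^(−t/τ₁)). Tank 2 (τ₁ ≠ τ₂): C₂ = C_in[1 − (τ₁ e^(−t/τ₁) − τ₂ e^(−t/τ₂))/(τ₁ − τ₂)].
At t = 30.13: e^(−t/τ₁) = 0.377140, e^(−t/τ₂) = 0.00521313.
C₂ = 3.929·[1 − (30.8982·0.377140 − 5.73187·0.00521313)/(25.1663)] = 3.929·0.538150 = 2.11439 mol/L.

2.114 mol/L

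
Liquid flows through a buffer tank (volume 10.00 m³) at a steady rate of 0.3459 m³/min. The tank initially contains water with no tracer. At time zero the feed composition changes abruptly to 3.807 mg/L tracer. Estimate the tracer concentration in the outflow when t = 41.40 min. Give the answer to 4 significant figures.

2.898 mg/L

Mass balance on the solute (V constant): V dC/dt = Q(C_in − C).
Rewrite as dC/dt + C/τ = C_in/τ, τ = V/Q = 28.9101 min.
This is linear first-order; C(t) = C_in + (C₀ − C_in) e^(−t/τ).
C(41.40) = 3.807 + (0 − 3.807)·e^(−41.40/28.9101) = 3.807 + (-3.80700)·0.238825 = 2.89779 mg/L.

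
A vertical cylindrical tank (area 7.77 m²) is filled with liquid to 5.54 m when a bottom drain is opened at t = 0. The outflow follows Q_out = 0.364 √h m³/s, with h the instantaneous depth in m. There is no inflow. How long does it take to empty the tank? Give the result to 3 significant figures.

Mass balance (ρ constant): A dh/dt = −0.364 √h.
This is separable: 2 d(√h)/dt = −0.364/A, so √h = √h₀ − (0.364/(2A)) t.
Set h = 0: 2√h₀ = (0.364/A) t_empty ⇒ t_empty = 2A√h₀/0.364.
t_empty = 2·7.77·√5.54/0.364 = 15.540·2.3537/0.364 = 100.49 s.

100 s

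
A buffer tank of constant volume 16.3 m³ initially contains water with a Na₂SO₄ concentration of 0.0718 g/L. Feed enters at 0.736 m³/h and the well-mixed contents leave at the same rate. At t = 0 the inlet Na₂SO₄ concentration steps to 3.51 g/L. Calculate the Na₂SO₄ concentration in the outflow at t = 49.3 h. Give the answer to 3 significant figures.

3.14 g/L

Unsteady species balance (constant V, well mixed): V dC/dt = Q(C_in − C).
Time constant τ = V/Q = 16.3/0.736 = 22.147 h.
Integrating: C(t) = C_in + (C₀ − C_in) e^(−t/τ).
C(49.3) = 3.51 + (0.0718 − 3.51)·e^(−49.3/22.147) = 3.51 + (-3.4382)·0.10795 = 3.1388 g/L.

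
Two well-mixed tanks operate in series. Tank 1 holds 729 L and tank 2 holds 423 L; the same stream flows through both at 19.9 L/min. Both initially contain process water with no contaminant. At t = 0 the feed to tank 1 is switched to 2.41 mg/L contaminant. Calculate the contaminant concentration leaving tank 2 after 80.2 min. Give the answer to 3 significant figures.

Species balance on tank i: dCᵢ/dt = (Cᵢ₋₁ − Cᵢ)/τᵢ with τᵢ = Vᵢ/Q.
τ₁ = 729/19.9 = 36.633 min; τ₂ = 423/19.9 = 21.256 min.
Tank 1: C₁ = C_in(1 − e^(−t/τ₁)). Tank 2 (τ₁ ≠ τ₂): C₂ = C_in[1 − (τ₁ e^(−t/τ₁) − τ₂ e^(−t/τ₂))/(τ₁ − τ₂)].
At t = 80.2: e^(−t/τ₁) = 0.11200, e^(−t/τ₂) = 0.022983.
C₂ = 2.41·[1 − (36.633·0.11200 − 21.256·0.022983)/(15.377)] = 2.41·0.76495 = 1.8435 mg/L.

1.84 mg/L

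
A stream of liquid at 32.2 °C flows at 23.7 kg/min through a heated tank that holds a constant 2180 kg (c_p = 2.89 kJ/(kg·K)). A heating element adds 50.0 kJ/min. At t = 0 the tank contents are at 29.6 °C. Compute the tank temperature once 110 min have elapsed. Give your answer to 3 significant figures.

First-law balance (no shaft work): M c_p dT/dt = ṁ c_p (T_in − T) + 50.0.
Rearrange: dT/dt = (T_ss − T)/τ with τ = M/ṁ = 91.983 min and T_ss = T_in + Q̇/(ṁ c_p) = 32.930 °C.
This is linear first-order; T(t) = T_ss + (T₀ − T_ss) e^(−t/τ).
T(110) = 32.930 + (-3.3300)·e^(−110/91.983) = 32.930 + (-3.3300)·0.30244 = 31.923 °C.

31.9 °C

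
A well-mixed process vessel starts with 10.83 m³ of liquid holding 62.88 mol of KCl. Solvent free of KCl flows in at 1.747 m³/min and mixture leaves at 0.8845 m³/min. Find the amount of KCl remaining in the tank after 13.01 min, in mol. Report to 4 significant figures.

Let m(t) be the amount of KCl. Volume: V(t) = V₀ + (Q_in − Q_out) t = 10.83 + 0.862500 t; V(13.01) = 22.0511 m³.
Species balance (pure solvent in): dm/dt = −Q_out · m/V(t).
dm/m = −Q_out dt/(V₀ + 0.862500 t); integrating gives ln(m/m₀) = −(Q_out/(Q_in−Q_out)) ln(V/V₀).
m = m₀ (V₀/V)^(Q_out/(Q_in−Q_out)) = 62.88 × (10.83/22.0511)^(1.02551) = 30.3273 mol.

30.33 mol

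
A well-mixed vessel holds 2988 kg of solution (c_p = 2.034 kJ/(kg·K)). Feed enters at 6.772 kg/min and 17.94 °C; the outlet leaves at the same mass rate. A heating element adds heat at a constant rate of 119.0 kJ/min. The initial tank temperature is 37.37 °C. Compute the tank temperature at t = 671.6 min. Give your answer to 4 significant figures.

M c_p dT/dt = ṁ c_p (T_in − T) + Q̇.
τ = M/ṁ = 441.229 min; T_ss = T_in + Q̇/(ṁ c_p) = 17.94 + 119.0/(6.772·2.034) = 26.5793 °C.
Integrating: T(t) = T_ss + (T₀ − T_ss) e^(−t/τ).
T(671.6) = 26.5793 + (10.7907)·e^(−671.6/441.229) = 26.5793 + (10.7907)·0.218250 = 28.9344 °C.

28.93 °C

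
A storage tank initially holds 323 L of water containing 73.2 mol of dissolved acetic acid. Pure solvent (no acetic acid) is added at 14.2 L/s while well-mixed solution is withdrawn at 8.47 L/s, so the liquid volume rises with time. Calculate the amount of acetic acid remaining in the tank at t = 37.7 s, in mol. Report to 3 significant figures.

Let m(t) be the amount of acetic acid. Volume: V(t) = V₀ + (Q_in − Q_out) t = 323 + 5.7300 t; V(37.7) = 539.02 L.
No acetic acid enters, so dm/dt = −Q_out · (m/V).
Separate: dm/m = −Q_out dt/V(t) ⇒ ln(m/m₀) = −(Q_out/(Q_in−Q_out)) ln(V/V₀).
m = m₀ (V₀/V)^(Q_out/(Q_in−Q_out)) = 73.2 × (323/539.02)^(1.4782) = 34.337 mol.

34.3 mol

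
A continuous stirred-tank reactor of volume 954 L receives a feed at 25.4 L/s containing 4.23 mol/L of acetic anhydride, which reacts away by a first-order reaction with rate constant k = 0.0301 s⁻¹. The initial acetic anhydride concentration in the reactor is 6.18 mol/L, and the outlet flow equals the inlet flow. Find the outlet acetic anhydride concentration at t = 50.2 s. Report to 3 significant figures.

2.23 mol/L

Species balance: V dC/dt = Q C_in − Q C − k V C.
dC/dt = (Q/V) C_in − (Q/V + k) C; effective rate a = Q/V + k = 0.026625 + 0.0301 = 0.056725 s⁻¹.
C_ss = Q C_in/(Q + kV) = 1.9854 mol/L; C(t) = C_ss + (C₀ − C_ss) e^(−a t).
C(50.2) = 1.9854 + (4.1946)·e^(−0.056725·50.2) = 1.9854 + (4.1946)·0.057984 = 2.2286 mol/L.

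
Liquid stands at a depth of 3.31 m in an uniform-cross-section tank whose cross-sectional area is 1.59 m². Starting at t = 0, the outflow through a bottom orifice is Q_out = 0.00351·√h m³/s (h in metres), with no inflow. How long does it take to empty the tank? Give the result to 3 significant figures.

1650 s

With no inflow, A dh/dt = −0.00351 √h.
Separate and integrate: 2(√h − √h₀) = −(0.00351/A) t.
Tank is empty when √h = 0: t_empty = 2A√h₀/0.00351.
t_empty = 2·1.59·√3.31/0.00351 = 3.1800·1.8193/0.00351 = 1648.3 s.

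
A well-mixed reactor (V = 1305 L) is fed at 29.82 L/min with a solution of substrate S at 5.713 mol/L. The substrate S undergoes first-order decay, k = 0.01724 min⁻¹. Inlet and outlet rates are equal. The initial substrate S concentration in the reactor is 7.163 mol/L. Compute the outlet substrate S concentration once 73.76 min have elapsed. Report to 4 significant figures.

Species balance: V dC/dt = Q C_in − Q C − k V C.
This is linear with rate a = Q/V + k = 0.0400906 min⁻¹.
C_ss = Q C_in/(Q + kV) = 3.25626 mol/L; C(t) = C_ss + (C₀ − C_ss) e^(−a t).
C(73.76) = 3.25626 + (3.90674)·e^(−0.0400906·73.76) = 3.25626 + (3.90674)·0.0519704 = 3.45929 mol/L.

3.459 mol/L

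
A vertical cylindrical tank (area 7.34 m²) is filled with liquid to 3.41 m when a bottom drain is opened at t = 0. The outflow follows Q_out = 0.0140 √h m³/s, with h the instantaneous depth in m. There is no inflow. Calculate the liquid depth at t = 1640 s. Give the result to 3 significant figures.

0.0799 m

Accumulation of liquid (constant cross-section A): A dh/dt = −0.0140 √h.
Separate and integrate: 2(√h − √h₀) = −(0.0140/A) t.
√h = √3.41 − 0.0140·1640/(2·7.34) = 1.8466 − 1.5640 = 0.28259.
h = 0.28259² = 0.079855 m.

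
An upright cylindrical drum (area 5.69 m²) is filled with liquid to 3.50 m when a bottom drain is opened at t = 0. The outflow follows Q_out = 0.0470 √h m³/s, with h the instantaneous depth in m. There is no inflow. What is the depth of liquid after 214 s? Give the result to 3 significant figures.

0.974 m

A dh/dt = −Q_out = −0.0470 √h.
This is separable: 2 d(√h)/dt = −0.0470/A, so √h = √h₀ − (0.0470/(2A)) t.
√h = √3.50 − 0.0470·214/(2·5.69) = 1.8708 − 0.88383 = 0.98700.
h = 0.98700² = 0.97416 m.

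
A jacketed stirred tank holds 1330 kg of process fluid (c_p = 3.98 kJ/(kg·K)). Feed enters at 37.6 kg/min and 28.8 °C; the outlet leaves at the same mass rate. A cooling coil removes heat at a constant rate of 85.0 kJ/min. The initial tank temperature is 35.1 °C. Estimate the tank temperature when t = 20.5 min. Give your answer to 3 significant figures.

First-law balance (no shaft work): M c_p dT/dt = ṁ c_p (T_in − T) − 85.0.
Rearrange: dT/dt = (T_ss − T)/τ with τ = M/ṁ = 35.372 min and T_ss = T_in − Q̇/(ṁ c_p) = 28.232 °C.
This is linear first-order; T(t) = T_ss + (T₀ − T_ss) e^(−t/τ).
T(20.5) = 28.232 + (6.8680)·e^(−20.5/35.372) = 28.232 + (6.8680)·0.56015 = 32.079 °C.

32.1 °C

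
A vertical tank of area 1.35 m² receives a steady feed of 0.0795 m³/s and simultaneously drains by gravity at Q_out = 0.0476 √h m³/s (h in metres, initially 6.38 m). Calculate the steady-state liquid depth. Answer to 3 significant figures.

Level balance: A dh/dt = 0.0795 − 0.0476 √h. Setting dh/dt = 0:
Q_in = 0.0476 √h_ss ⇒ √h_ss = 0.0795/0.0476 = 1.6702.
h_ss = 1.6702² = 2.7895 m. (Since h₀ = 6.38 m > h_ss, the level will fall toward this value.)

2.79 m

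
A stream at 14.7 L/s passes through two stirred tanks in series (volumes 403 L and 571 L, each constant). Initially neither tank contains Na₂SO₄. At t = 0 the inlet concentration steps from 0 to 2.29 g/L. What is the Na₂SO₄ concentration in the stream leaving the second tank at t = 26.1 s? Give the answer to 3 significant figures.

0.435 g/L

Each tank obeys Vᵢ dCᵢ/dt = Q(Cᵢ₋₁ − Cᵢ), so τᵢ = Vᵢ/Q.
τ₁ = 403/14.7 = 27.415 s; τ₂ = 571/14.7 = 38.844 s.
Solving the cascade with C₁(0)=C₂(0)=0 gives C₂(t) = C_in[1 − (τ₁ e^(−t/τ₁) − τ₂ e^(−t/τ₂))/(τ₁ − τ₂)].
At t = 26.1: e^(−t/τ₁) = 0.38595, e^(−t/τ₂) = 0.51072.
C₂ = 2.29·[1 − (27.415·0.38595 − 38.844·0.51072)/(-11.429)] = 2.29·0.18998 = 0.43505 g/L.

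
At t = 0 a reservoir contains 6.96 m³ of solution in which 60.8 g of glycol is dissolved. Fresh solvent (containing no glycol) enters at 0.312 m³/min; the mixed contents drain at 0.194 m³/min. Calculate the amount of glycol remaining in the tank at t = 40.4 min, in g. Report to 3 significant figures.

25.8 g

Total volume: dV/dt = Q_in − Q_out = 0.11800 m³/min, so V(t) = 6.96 + 0.11800 t and V(40.4) = 11.727 m³.
No glycol enters, so dm/dt = −Q_out · (m/V).
dm/m = −Q_out dt/(V₀ + 0.11800 t); integrating gives ln(m/m₀) = −(Q_out/(Q_in−Q_out)) ln(V/V₀).
m = m₀ (V₀/V)^(Q_out/(Q_in−Q_out)) = 60.8 × (6.96/11.727)^(1.6441) = 25.786 g.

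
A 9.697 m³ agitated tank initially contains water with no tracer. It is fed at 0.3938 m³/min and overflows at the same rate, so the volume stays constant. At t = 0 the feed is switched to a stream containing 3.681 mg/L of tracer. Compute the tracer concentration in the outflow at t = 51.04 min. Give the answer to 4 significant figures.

Transient balance on the dissolved component: V dC/dt = Q(C_in − C).
Rewrite as dC/dt + C/τ = C_in/τ, τ = V/Q = 24.6242 min.
This is linear first-order; C(t) = C_in + (C₀ − C_in) e^(−t/τ).
C(51.04) = 3.681 + (0 − 3.681)·e^(−51.04/24.6242) = 3.681 + (-3.68100)·0.125838 = 3.21779 mg/L.

3.218 mg/L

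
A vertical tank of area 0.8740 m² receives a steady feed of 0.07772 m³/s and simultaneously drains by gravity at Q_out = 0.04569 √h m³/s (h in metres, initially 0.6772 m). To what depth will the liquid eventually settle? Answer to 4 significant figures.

A dh/dt = Q_in − 0.04569 √h. Steady state requires inflow = outflow:
Q_in = 0.04569 √h_ss ⇒ √h_ss = 0.07772/0.04569 = 1.70103.
h_ss = 1.70103² = 2.89350 m. (Since h₀ = 0.6772 m < h_ss, the level will rise toward this value.)

2.893 m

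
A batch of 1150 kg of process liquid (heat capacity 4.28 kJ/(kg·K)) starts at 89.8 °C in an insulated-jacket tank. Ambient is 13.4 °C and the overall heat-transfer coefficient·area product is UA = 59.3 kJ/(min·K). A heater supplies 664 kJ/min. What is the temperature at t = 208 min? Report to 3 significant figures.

29.9 °C

Lumped-capacitance energy balance: M c_p dT/dt = UA(T_amb − T) + Q̇.
dT/dt = (T_ss − T)/τ with T_ss = T_amb + Q̇/UA = 13.4 + 664/59.3 = 24.597 °C, τ = M c_p/UA = 1150·4.28/59.3 = 83.002 min.
Integrating: T(t) = T_ss + (T₀ − T_ss) e^(−t/τ).
T(208) = 24.597 + (65.203)·0.081596 = 29.918 °C.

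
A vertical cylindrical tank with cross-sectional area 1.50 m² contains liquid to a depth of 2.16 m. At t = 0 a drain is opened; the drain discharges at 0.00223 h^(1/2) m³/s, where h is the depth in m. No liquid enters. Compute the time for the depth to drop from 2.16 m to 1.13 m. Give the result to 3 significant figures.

547 s

With no inflow, A dh/dt = −0.00223 √h.
This is separable: 2 d(√h)/dt = −0.00223/A, so √h = √h₀ − (0.00223/(2A)) t.
t = 2A(√h₀ − √h)/0.00223 = 2·1.50·(√2.16 − √1.13)/0.00223
  = 3.0000 × (1.4697 − 1.0630) / 0.00223 = 547.10 s.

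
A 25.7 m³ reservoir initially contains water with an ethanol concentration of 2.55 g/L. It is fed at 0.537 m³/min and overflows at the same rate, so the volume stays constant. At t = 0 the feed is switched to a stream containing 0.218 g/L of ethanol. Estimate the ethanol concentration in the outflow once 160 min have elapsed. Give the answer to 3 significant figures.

Species balance on the tank: V dC/dt = Q(C_in − C).
So dC/dt = (C_in − C)/τ with τ = V/Q = 25.7/0.537 = 47.858 min.
Solution: C(t) = C_in + (C₀ − C_in) e^(−t/τ).
C(160) = 0.218 + (2.55 − 0.218)·e^(−160/47.858) = 0.218 + (2.3320)·0.035324 = 0.30038 g/L.

0.300 g/L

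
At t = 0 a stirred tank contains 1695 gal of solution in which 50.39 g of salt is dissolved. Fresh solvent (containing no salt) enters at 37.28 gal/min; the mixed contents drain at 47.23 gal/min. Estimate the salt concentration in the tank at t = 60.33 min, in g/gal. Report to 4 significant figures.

Let m(t) be the amount of salt. Volume: V(t) = V₀ + (Q_in − Q_out) t = 1695 − 9.95000 t; V(60.33) = 1094.72 gal.
Solute balance: dm/dt = 0 − Q_out C = −Q_out m/V(t).
Separate: dm/m = −Q_out dt/V(t) ⇒ ln(m/m₀) = −(Q_out/(Q_in−Q_out)) ln(V/V₀).
m = m₀ (V₀/V)^(Q_out/(Q_in−Q_out)) = 50.39 × (1695/1094.72)^(-4.74673) = 6.32545 g.
C = m/V = 6.32545/1094.72 = 0.00577816 g/gal.

0.005778 g/gal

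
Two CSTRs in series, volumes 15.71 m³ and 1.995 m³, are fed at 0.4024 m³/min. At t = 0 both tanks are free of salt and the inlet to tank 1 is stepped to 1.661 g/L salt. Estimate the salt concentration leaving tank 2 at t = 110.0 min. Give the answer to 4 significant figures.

1.547 g/L

Each tank obeys Vᵢ dCᵢ/dt = Q(Cᵢ₋₁ − Cᵢ), so τᵢ = Vᵢ/Q.
τ₁ = 15.71/0.4024 = 39.0408 min; τ₂ = 1.995/0.4024 = 4.95775 min.
Tank 1: C₁ = C_in(1 − e^(−t/τ₁)). Tank 2 (τ₁ ≠ τ₂): C₂ = C_in[1 − (τ₁ e^(−t/τ₁) − τ₂ e^(−t/τ₂))/(τ₁ − τ₂)].
At t = 110.0: e^(−t/τ₁) = 0.0597511, e^(−t/τ₂) = 2.31262e-10.
C₂ = 1.661·[1 − (39.0408·0.0597511 − 4.95775·2.31262e-10)/(34.0830)] = 1.661·0.931557 = 1.54732 g/L.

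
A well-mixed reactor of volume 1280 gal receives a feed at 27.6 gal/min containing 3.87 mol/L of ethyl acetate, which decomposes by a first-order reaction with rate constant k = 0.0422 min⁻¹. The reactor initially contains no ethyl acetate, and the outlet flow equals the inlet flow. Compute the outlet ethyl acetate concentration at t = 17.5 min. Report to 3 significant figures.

Species balance: V dC/dt = Q C_in − Q C − k V C.
This is linear with rate a = Q/V + k = 0.063762 min⁻¹.
C_ss = Q C_in/(Q + kV) = 1.3087 mol/L; C(t) = C_ss + (C₀ − C_ss) e^(−a t).
C(17.5) = 1.3087 + (-1.3087)·e^(−0.063762·17.5) = 1.3087 + (-1.3087)·0.32764 = 0.87993 mol/L.

0.880 mol/L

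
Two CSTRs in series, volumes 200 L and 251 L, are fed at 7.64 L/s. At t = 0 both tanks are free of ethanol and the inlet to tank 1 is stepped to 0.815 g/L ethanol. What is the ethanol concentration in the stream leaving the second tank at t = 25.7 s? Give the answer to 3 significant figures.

Species balance on tank i: dCᵢ/dt = (Cᵢ₋₁ − Cᵢ)/τᵢ with τᵢ = Vᵢ/Q.
τ₁ = 200/7.64 = 26.178 s; τ₂ = 251/7.64 = 32.853 s.
Tank 1: C₁ = C_in(1 − e^(−t/τ₁)). Tank 2 (τ₁ ≠ τ₂): C₂ = C_in[1 − (τ₁ e^(−t/τ₁) − τ₂ e^(−t/τ₂))/(τ₁ − τ₂)].
At t = 25.7: e^(−t/τ₁) = 0.37466, e^(−t/τ₂) = 0.45737.
C₂ = 0.815·[1 − (26.178·0.37466 − 32.853·0.45737)/(-6.6754)] = 0.815·0.21827 = 0.17789 g/L.

0.178 g/L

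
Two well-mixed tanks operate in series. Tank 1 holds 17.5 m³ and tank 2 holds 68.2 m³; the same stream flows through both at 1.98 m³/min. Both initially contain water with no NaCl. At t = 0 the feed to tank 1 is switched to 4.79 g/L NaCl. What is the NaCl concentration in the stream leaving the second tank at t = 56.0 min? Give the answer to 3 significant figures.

3.53 g/L

Species balance on tank i: dCᵢ/dt = (Cᵢ₋₁ − Cᵢ)/τᵢ with τᵢ = Vᵢ/Q.
τ₁ = 17.5/1.98 = 8.8384 min; τ₂ = 68.2/1.98 = 34.444 min.
Tank 1: C₁ = C_in(1 − e^(−t/τ₁)). Tank 2 (τ₁ ≠ τ₂): C₂ = C_in[1 − (τ₁ e^(−t/τ₁) − τ₂ e^(−t/τ₂))/(τ₁ − τ₂)].
At t = 56.0: e^(−t/τ₁) = 0.0017714, e^(−t/τ₂) = 0.19675.
C₂ = 4.79·[1 − (8.8384·0.0017714 − 34.444·0.19675)/(-25.606)] = 4.79·0.73595 = 3.5252 g/L.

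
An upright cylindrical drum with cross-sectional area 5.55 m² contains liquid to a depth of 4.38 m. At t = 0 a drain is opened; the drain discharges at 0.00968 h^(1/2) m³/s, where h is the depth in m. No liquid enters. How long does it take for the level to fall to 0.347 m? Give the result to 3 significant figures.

1720 s

Accumulation of liquid (constant cross-section A): A dh/dt = −0.00968 √h.
∫ h^(−1/2) dh = −(0.00968/A) ∫ dt, giving 2√h = 2√h₀ − (0.00968/A) t.
t = 2A(√h₀ − √h)/0.00968 = 2·5.55·(√4.38 − √0.347)/0.00968
  = 11.100 × (2.0928 − 0.58907) / 0.00968 = 1724.4 s.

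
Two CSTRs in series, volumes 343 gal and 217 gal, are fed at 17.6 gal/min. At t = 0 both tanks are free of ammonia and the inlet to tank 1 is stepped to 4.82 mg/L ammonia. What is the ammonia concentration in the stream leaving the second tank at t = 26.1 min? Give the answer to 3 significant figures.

2.38 mg/L

Time constants: τᵢ = Vᵢ/Q for each well-mixed tank.
τ₁ = 343/17.6 = 19.489 min; τ₂ = 217/17.6 = 12.330 min.
Solving the cascade with C₁(0)=C₂(0)=0 gives C₂(t) = C_in[1 − (τ₁ e^(−t/τ₁) − τ₂ e^(−t/τ₂))/(τ₁ − τ₂)].
At t = 26.1: e^(−t/τ₁) = 0.26204, e^(−t/τ₂) = 0.12041.
C₂ = 4.82·[1 − (19.489·0.26204 − 12.330·0.12041)/(7.1591)] = 4.82·0.49403 = 2.3812 mg/L.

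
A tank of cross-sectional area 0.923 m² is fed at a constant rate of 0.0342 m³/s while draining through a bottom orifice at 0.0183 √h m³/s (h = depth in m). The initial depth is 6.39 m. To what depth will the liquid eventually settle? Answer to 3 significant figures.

Level balance: A dh/dt = 0.0342 − 0.0183 √h. Setting dh/dt = 0:
Q_in = 0.0183 √h_ss ⇒ √h_ss = 0.0342/0.0183 = 1.8689.
h_ss = 1.8689² = 3.4926 m. (Since h₀ = 6.39 m > h_ss, the level will fall toward this value.)

3.49 m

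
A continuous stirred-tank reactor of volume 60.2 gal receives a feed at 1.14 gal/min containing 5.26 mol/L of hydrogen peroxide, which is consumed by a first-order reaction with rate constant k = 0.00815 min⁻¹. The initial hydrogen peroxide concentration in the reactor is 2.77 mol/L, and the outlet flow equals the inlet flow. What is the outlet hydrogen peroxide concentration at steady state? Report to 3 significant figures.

3.68 mol/L

V dC/dt = Q(C_in − C) − k V C.
At steady state: 0 = Q C_in − (Q + kV) C_ss, so C_ss = Q C_in/(Q + kV).
C_ss = 1.14·5.26/(1.14 + 0.00815·60.2) = 5.9964/1.6306 = 3.6774 mol/L.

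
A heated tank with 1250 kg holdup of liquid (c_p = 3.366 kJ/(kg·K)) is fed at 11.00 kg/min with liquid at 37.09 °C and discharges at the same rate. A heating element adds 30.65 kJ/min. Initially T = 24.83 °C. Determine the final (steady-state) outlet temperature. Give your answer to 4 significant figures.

First-law balance (no shaft work): M c_p dT/dt = ṁ c_p (T_in − T) + 30.65.
At steady state dT/dt = 0 ⇒ T_ss = T_in + Q̇/(ṁ c_p) = 37.09 + 30.65/(11.00·3.366) = 37.9178 °C.

37.92 °C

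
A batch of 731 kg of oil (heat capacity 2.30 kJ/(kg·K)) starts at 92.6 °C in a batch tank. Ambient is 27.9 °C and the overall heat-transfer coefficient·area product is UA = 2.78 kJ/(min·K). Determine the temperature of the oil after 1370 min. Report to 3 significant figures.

M c_p dT/dt = −UA(T − T_amb).
dT/dt = (T_ss − T)/τ with T_ss = T_amb = 27.900 °C, τ = M c_p/UA = 731·2.30/2.78 = 604.78 min.
This is linear first-order; T(t) = T_ss + (T₀ − T_ss) e^(−t/τ).
T(1370) = 27.900 + (64.700)·0.10380 = 34.616 °C.

34.6 °C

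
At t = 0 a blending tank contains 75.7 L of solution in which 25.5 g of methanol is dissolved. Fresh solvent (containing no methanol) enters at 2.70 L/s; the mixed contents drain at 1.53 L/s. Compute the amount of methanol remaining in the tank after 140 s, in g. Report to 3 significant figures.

5.65 g

Total volume: dV/dt = Q_in − Q_out = 1.1700 L/s, so V(t) = 75.7 + 1.1700 t and V(140) = 239.50 L.
Species balance (pure solvent in): dm/dt = −Q_out · m/V(t).
Separate: dm/m = −Q_out dt/V(t) ⇒ ln(m/m₀) = −(Q_out/(Q_in−Q_out)) ln(V/V₀).
m = m₀ (V₀/V)^(Q_out/(Q_in−Q_out)) = 25.5 × (75.7/239.50)^(1.3077) = 5.6548 g.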